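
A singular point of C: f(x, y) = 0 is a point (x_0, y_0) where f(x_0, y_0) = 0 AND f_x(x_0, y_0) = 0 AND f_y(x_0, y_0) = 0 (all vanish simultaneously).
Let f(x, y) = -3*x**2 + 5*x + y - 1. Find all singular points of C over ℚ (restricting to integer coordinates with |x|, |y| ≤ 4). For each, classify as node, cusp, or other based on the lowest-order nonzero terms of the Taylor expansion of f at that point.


No singular points in the scanned grid; C is smooth there.

Compute partial derivatives:
  f_x = 5 - 6*x.
  f_y = 1.
f_y = 1 is a nonzero constant, so f_y never vanishes: no point (x, y) can satisfy f = f_x = f_y = 0. In particular no (x, y) ∈ {−4, ..., 4}² is singular; the curve is smooth.


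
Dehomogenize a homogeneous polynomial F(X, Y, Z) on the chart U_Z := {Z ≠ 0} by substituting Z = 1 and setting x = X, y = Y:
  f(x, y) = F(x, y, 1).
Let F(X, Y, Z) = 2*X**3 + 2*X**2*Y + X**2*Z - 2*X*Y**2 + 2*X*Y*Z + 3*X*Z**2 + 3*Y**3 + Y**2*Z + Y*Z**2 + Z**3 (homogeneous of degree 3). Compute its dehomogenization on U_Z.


f(x, y) = 2*x**3 + 2*x**2*y + x**2 - 2*x*y**2 + 2*x*y + 3*x + 3*y**3 + y**2 + y + 1

On U_Z we set Z = 1. Each monomial c·X^i·Y^j·Z^k in F becomes c·x^i·y^j·1^k = c·x^i·y^j.
Substituting Z = 1: F(X, Y, 1) = 2*x**3 + 2*x**2*y + x**2 - 2*x*y**2 + 2*x*y + 3*x + 3*y**3 + y**2 + y + 1.
Note: deg(f) ≤ deg(F) = 3; strict inequality happens when F is divisible by Z (lost terms).


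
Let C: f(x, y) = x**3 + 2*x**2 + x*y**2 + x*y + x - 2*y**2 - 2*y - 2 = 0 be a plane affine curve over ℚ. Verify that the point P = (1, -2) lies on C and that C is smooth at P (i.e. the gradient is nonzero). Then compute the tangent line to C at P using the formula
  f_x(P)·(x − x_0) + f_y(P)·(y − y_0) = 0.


Tangent line at P: 10*x + 3*y - 4 = 0.

Step 1: f(1, -2) = 0, so P lies on C.
Step 2: partial derivatives
  f_x(x, y) = 3*x**2 + 4*x + y**2 + y + 1, f_y(x, y) = 2*x*y + x - 4*y - 2.
  f_x(P) = 10, f_y(P) = 3 (gradient nonzero, so P is smooth).
Step 3: tangent line at P: 10·(x − 1) + 3·(y − -2) = 0.
Expanding: 10*x + 3*y - 4 = 0.


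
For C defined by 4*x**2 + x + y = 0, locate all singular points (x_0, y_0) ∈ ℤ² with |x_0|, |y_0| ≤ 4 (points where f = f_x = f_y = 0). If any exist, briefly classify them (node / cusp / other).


No singular points in the scanned grid; C is smooth there.

Compute partial derivatives:
  f_x = 8*x + 1.
  f_y = 1.
f_y = 1 is a nonzero constant, so f_y never vanishes: no point (x, y) can satisfy f = f_x = f_y = 0. In particular no (x, y) ∈ {−4, ..., 4}² is singular; the curve is smooth.


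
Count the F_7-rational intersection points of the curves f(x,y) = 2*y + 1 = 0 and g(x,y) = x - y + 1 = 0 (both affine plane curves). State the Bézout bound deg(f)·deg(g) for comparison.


Common zeros: {(2, 3)}; count = 1; Bézout bound = 1.

deg(f) = 1, deg(g) = 1, so Bézout bound = 1.
Scan x ∈ F_7. For each x, list the y ∈ F_7 with f(x, y) ≡ 0 and those with g(x, y) ≡ 0 (mod 7); the common zeros in that column are the intersection.
  x = 0: f ≡ 0 at y ∈ {3}; g ≡ 0 at y ∈ {1}; common: ∅.
  x = 1: f ≡ 0 at y ∈ {3}; g ≡ 0 at y ∈ {2}; common: ∅.
  x = 2: f ≡ 0 at y ∈ {3}; g ≡ 0 at y ∈ {3}; common: {3}.
  x = 3: f ≡ 0 at y ∈ {3}; g ≡ 0 at y ∈ {4}; common: ∅.
  x = 4: f ≡ 0 at y ∈ {3}; g ≡ 0 at y ∈ {5}; common: ∅.
  x = 5: f ≡ 0 at y ∈ {3}; g ≡ 0 at y ∈ {6}; common: ∅.
  x = 6: f ≡ 0 at y ∈ {3}; g ≡ 0 at y ∈ {0}; common: ∅.
Collecting: common zeros = {(2, 3)}, so the count is 1.
Comparison with the Bézout bound: 1 ≤ 1 = deg(f)·deg(g), as expected for curves with no common component (the bound is attained).


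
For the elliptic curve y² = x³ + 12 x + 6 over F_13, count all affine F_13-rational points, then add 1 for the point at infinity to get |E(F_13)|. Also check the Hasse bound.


Affine points = {(2, 5), (2, 8), (3, 2), (3, 11), (4, 1), (4, 12), (5, 3), (5, 10), (7, 2), (7, 11), (8, 4), (8, 9), (11, 0)}; affine count = 13; |E(F_13)| = 14.

Discriminant check: Δ ∝ 4a³ + 27b² = 4·12³ + 27·6² = 4·1728 + 27·36 ≡ 6 (mod 13). Nonzero ⇒ E is nonsingular.
For each x ∈ F_13, compute rhs = x³ + 12·x + 6 mod 13, then count y ∈ F_13 with y² ≡ rhs.
  x = 0: rhs = 6, matching y values: none (0 points).
  x = 1: rhs = 6, matching y values: none (0 points).
  x = 2: rhs = 12, matching y values: 5, 8 (2 points).
  x = 3: rhs = 4, matching y values: 2, 11 (2 points).
  x = 4: rhs = 1, matching y values: 1, 12 (2 points).
  x = 5: rhs = 9, matching y values: 3, 10 (2 points).
  x = 6: rhs = 8, matching y values: none (0 points).
  x = 7: rhs = 4, matching y values: 2, 11 (2 points).
  x = 8: rhs = 3, matching y values: 4, 9 (2 points).
  x = 9: rhs = 11, matching y values: none (0 points).
  x = 10: rhs = 8, matching y values: none (0 points).
  x = 11: rhs = 0, matching y values: 0 (1 points).
  x = 12: rhs = 6, matching y values: none (0 points).
Total affine count: 13.
Full point count |E(F_13)| = 13 + 1 = 14.
Hasse bound: |14 − (13+1)| = |0| = 0 ≤ 2√13 ≈ 7.2111 ✓.


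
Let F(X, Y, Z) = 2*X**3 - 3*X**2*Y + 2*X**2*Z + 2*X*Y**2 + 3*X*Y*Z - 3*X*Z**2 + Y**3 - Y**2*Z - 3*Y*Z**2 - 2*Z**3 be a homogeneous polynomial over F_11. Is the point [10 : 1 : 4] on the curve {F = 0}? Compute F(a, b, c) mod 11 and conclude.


F(10,1,4) ≡ 1 (mod 11); P is NOT on the curve.

Evaluate F(10, 1, 4) term-by-term (mod 11).
  2*X**3 ↦ 2·1000·1·1 = 2000
  -3*X**2*Y ↦ -3·100·1·1 = -300
  2*X**2*Z ↦ 2·100·1·4 = 800
  2*X*Y**2 ↦ 2·10·1·1 = 20
  3*X*Y*Z ↦ 3·10·1·4 = 120
  -3*X*Z**2 ↦ -3·10·1·16 = -480
  Y**3 ↦ 1·1·1·1 = 1
  -Y**2*Z ↦ -1·1·1·4 = -4
  -3*Y*Z**2 ↦ -3·1·1·16 = -48
  -2*Z**3 ↦ -2·1·1·64 = -128
Sum: F(10, 1, 4) = (2000) + (-300) + (800) + (20) + (120) + (-480) + (1) + (-4) + (-48) + (-128) = 1981.
Reducing mod 11: 1981 ≡ 1 (mod 11).
Since F(a, b, c) ≡ 1 ≠ 0 (mod 11), P does NOT lie on the curve.


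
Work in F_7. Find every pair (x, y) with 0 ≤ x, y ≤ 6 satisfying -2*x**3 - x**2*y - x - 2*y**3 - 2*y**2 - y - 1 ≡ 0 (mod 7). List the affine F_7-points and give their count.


Affine F_7-points: {(0, 6), (2, 1), (2, 6), (4, 0), (4, 1), (4, 5), (5, 3), (5, 5), (6, 5)}; count = 9.

For each of the 49 pairs (x, y) ∈ F_7², evaluate f(x, y) mod 7. Record the zeros.
  x = 0: [0↦6, 1↦1, 2↦1, 3↦1, 4↦3, 5↦2, 6↦0]  zeros at y ∈ {6}
  x = 1: [0↦3, 1↦4, 2↦3, 3↦2, 4↦3, 5↦1, 6↦5]  zeros at y ∈ ∅
  x = 2: [0↦2, 1↦0, 2↦3, 3↦6, 4↦4, 5↦6, 6↦0]  zeros at y ∈ {1, 6}
  x = 3: [0↦5, 1↦5, 2↦3, 3↦1, 4↦1, 5↦5, 6↦1]  zeros at y ∈ ∅
  x = 4: [0↦0, 1↦0, 2↦5, 3↦3, 4↦3, 5↦0, 6↦3]  zeros at y ∈ {0, 1, 5}
  x = 5: [0↦3, 1↦1, 2↦4, 3↦0, 4↦5, 5↦0, 6↦1]  zeros at y ∈ {3, 5}
  x = 6: [0↦2, 1↦3, 2↦2, 3↦1, 4↦2, 5↦0, 6↦4]  zeros at y ∈ {5}
Collecting zeros: affine points = {(0, 6), (2, 1), (2, 6), (4, 0), (4, 1), (4, 5), (5, 3), (5, 5), (6, 5)}.
Total count |C(F_7)_aff| = 9.


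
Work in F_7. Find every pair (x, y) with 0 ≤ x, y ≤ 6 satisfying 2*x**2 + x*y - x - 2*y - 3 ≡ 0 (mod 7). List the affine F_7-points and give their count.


Affine F_7-points: {(0, 2), (1, 5), (3, 2), (4, 5), (5, 0), (6, 0)}; count = 6.

For each of the 49 pairs (x, y) ∈ F_7², evaluate f(x, y) mod 7. Record the zeros.
  x = 0: [0↦4, 1↦2, 2↦0, 3↦5, 4↦3, 5↦1, 6↦6]  zeros at y ∈ {2}
  x = 1: [0↦5, 1↦4, 2↦3, 3↦2, 4↦1, 5↦0, 6↦6]  zeros at y ∈ {5}
  x = 2: [0↦3, 1↦3, 2↦3, 3↦3, 4↦3, 5↦3, 6↦3]  zeros at y ∈ ∅
  x = 3: [0↦5, 1↦6, 2↦0, 3↦1, 4↦2, 5↦3, 6↦4]  zeros at y ∈ {2}
  x = 4: [0↦4, 1↦6, 2↦1, 3↦3, 4↦5, 5↦0, 6↦2]  zeros at y ∈ {5}
  x = 5: [0↦0, 1↦3, 2↦6, 3↦2, 4↦5, 5↦1, 6↦4]  zeros at y ∈ {0}
  x = 6: [0↦0, 1↦4, 2↦1, 3↦5, 4↦2, 5↦6, 6↦3]  zeros at y ∈ {0}
Collecting zeros: affine points = {(0, 2), (1, 5), (3, 2), (4, 5), (5, 0), (6, 0)}.
Total count |C(F_7)_aff| = 6.


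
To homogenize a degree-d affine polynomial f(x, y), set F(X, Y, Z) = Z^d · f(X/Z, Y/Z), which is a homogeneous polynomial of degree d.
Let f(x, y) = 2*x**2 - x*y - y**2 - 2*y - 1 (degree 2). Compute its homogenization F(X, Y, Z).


F(X, Y, Z) = 2*X**2 - X*Y - Y**2 - 2*Y*Z - Z**2

deg(f) = 2.
Substitute x = X/Z, y = Y/Z into f, then multiply by Z^2.
  monomial 2·x^2·y^0 ↦ 2·X^2·Y^0·Z^0.
  monomial -1·x^1·y^1 ↦ -1·X^1·Y^1·Z^0.
  monomial -1·x^0·y^2 ↦ -1·X^0·Y^2·Z^0.
  monomial -2·x^0·y^1 ↦ -2·X^0·Y^1·Z^1.
  monomial -1·x^0·y^0 ↦ -1·X^0·Y^0·Z^2.
Collecting: F(X, Y, Z) = 2*X**2 - X*Y - Y**2 - 2*Y*Z - Z**2.


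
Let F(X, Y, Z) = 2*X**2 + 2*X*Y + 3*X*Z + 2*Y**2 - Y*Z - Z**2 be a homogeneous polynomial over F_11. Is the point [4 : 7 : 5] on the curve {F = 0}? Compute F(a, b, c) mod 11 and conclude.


F(4,7,5) ≡ 10 (mod 11); P is NOT on the curve.

Evaluate F(4, 7, 5) term-by-term (mod 11).
  2*X**2 ↦ 2·16·1·1 = 32
  2*X*Y ↦ 2·4·7·1 = 56
  3*X*Z ↦ 3·4·1·5 = 60
  2*Y**2 ↦ 2·1·49·1 = 98
  -Y*Z ↦ -1·1·7·5 = -35
  -Z**2 ↦ -1·1·1·25 = -25
Sum: F(4, 7, 5) = (32) + (56) + (60) + (98) + (-35) + (-25) = 186.
Reducing mod 11: 186 ≡ 10 (mod 11).
Since F(a, b, c) ≡ 10 ≠ 0 (mod 11), P does NOT lie on the curve.


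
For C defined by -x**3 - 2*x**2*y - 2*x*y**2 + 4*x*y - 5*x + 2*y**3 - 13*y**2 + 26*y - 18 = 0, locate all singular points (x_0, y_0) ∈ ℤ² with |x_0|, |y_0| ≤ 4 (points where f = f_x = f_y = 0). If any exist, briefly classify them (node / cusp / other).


Singular points: {(-1, 2)}; classification: node.

Compute partial derivatives:
  f_x = -3*x**2 - 4*x*y - 2*y**2 + 4*y - 5.
  f_y = -2*x**2 - 4*x*y + 4*x + 6*y**2 - 26*y + 26.
Scan x_0 ∈ {−4, ..., 4}. For each x_0, f_y(x_0, y) is a polynomial in y; find its integer roots y ∈ {−4, ..., 4}, then test f_x and f at those candidates.
  x = -4: f_y(-4, y) = 6*y**2 - 10*y - 22; no integer root y with |y| ≤ 4.
  x = -3: f_y(-3, y) = 6*y**2 - 14*y - 4; no integer root y with |y| ≤ 4.
  x = -2: f_y(-2, y) = 6*y**2 - 18*y + 10; no integer root y with |y| ≤ 4.
  x = -1: f_y(-1, y) = 6*y**2 - 22*y + 20; vanishes at y ∈ {2}. (-1, 2): f_x = 0, f = 0 — SINGULAR.
  x = 0: f_y(0, y) = 6*y**2 - 26*y + 26; no integer root y with |y| ≤ 4.
  x = 1: f_y(1, y) = 6*y**2 - 30*y + 28; no integer root y with |y| ≤ 4.
  x = 2: f_y(2, y) = 6*y**2 - 34*y + 26; no integer root y with |y| ≤ 4.
  x = 3: f_y(3, y) = 6*y**2 - 38*y + 20; no integer root y with |y| ≤ 4.
  x = 4: f_y(4, y) = 6*y**2 - 42*y + 10; no integer root y with |y| ≤ 4.
Only singular point on the grid: (-1, 2).
Classify: substitute x = -1 + u, y = 2 + v and expand: f = -u**3 - 2*u**2*v - u**2 - 2*u*v**2 + 2*v**3 + v**2.
No constant or linear terms (consistent with a singular point). Quadratic part: -u**2 + v**2. Cubic part: -u**3 - 2*u**2*v - 2*u*v**2 + 2*v**3.
The quadratic part v**2 - u**2 = (v − u)(v + u) splits into two distinct linear factors, so there are two distinct tangent lines y − 2 = ±(x − -1) — this is a node (ordinary double point).
Classification: node.


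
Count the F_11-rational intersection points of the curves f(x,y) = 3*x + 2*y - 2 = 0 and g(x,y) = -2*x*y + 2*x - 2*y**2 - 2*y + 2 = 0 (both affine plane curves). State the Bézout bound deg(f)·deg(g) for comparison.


Common zeros: {(1, 5), (5, 10)}; count = 2; Bézout bound = 2.

deg(f) = 1, deg(g) = 2, so Bézout bound = 2.
Scan x ∈ F_11. For each x, list the y ∈ F_11 with f(x, y) ≡ 0 and those with g(x, y) ≡ 0 (mod 11); the common zeros in that column are the intersection.
  x = 0: f ≡ 0 at y ∈ {1}; g ≡ 0 at y ∈ {3, 7}; common: ∅.
  x = 1: f ≡ 0 at y ∈ {5}; g ≡ 0 at y ∈ {4, 5}; common: {5}.
  x = 2: f ≡ 0 at y ∈ {9}; g ≡ 0 at y ∈ ∅; common: ∅.
  x = 3: f ≡ 0 at y ∈ {2}; g ≡ 0 at y ∈ ∅; common: ∅.
  x = 4: f ≡ 0 at y ∈ {6}; g ≡ 0 at y ∈ {8, 9}; common: ∅.
  x = 5: f ≡ 0 at y ∈ {10}; g ≡ 0 at y ∈ {6, 10}; common: {10}.
  x = 6: f ≡ 0 at y ∈ {3}; g ≡ 0 at y ∈ {2}; common: ∅.
  x = 7: f ≡ 0 at y ∈ {7}; g ≡ 0 at y ∈ ∅; common: ∅.
  x = 8: f ≡ 0 at y ∈ {0}; g ≡ 0 at y ∈ ∅; common: ∅.
  x = 9: f ≡ 0 at y ∈ {4}; g ≡ 0 at y ∈ ∅; common: ∅.
  x = 10: f ≡ 0 at y ∈ {8}; g ≡ 0 at y ∈ {0}; common: ∅.
Collecting: common zeros = {(1, 5), (5, 10)}, so the count is 2.
Comparison with the Bézout bound: 2 ≤ 2 = deg(f)·deg(g), as expected for curves with no common component (the bound is attained).


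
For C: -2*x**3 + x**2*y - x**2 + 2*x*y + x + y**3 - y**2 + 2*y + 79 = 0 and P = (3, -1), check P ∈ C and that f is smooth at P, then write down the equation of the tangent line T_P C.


Tangent line at P: -67*x + 22*y + 223 = 0.

Step 1: f(3, -1) = 0, so P lies on C.
Step 2: partial derivatives
  f_x(x, y) = -6*x**2 + 2*x*y - 2*x + 2*y + 1, f_y(x, y) = x**2 + 2*x + 3*y**2 - 2*y + 2.
  f_x(P) = -67, f_y(P) = 22 (gradient nonzero, so P is smooth).
Step 3: tangent line at P: -67·(x − 3) + 22·(y − -1) = 0.
Expanding: -67*x + 22*y + 223 = 0.


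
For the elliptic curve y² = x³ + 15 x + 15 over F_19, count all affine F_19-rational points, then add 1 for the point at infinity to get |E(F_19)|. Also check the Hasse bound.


Affine points = {(3, 7), (3, 12), (4, 5), (4, 14), (5, 5), (5, 14), (6, 6), (6, 13), (7, 8), (7, 11), (8, 1), (8, 18), (9, 9), (9, 10), (10, 5), (10, 14), (12, 2), (12, 17), (14, 9), (14, 10), (15, 9), (15, 10), (16, 0)}; affine count = 23; |E(F_19)| = 24.

Discriminant check: Δ ∝ 4a³ + 27b² = 4·15³ + 27·15² = 4·3375 + 27·225 ≡ 5 (mod 19). Nonzero ⇒ E is nonsingular.
For each x ∈ F_19, compute rhs = x³ + 15·x + 15 mod 19, then count y ∈ F_19 with y² ≡ rhs.
  x = 0: rhs = 15, matching y values: none (0 points).
  x = 1: rhs = 12, matching y values: none (0 points).
  x = 2: rhs = 15, matching y values: none (0 points).
  x = 3: rhs = 11, matching y values: 7, 12 (2 points).
  x = 4: rhs = 6, matching y values: 5, 14 (2 points).
  x = 5: rhs = 6, matching y values: 5, 14 (2 points).
  x = 6: rhs = 17, matching y values: 6, 13 (2 points).
  x = 7: rhs = 7, matching y values: 8, 11 (2 points).
  x = 8: rhs = 1, matching y values: 1, 18 (2 points).
  x = 9: rhs = 5, matching y values: 9, 10 (2 points).
  x = 10: rhs = 6, matching y values: 5, 14 (2 points).
  x = 11: rhs = 10, matching y values: none (0 points).
  x = 12: rhs = 4, matching y values: 2, 17 (2 points).
  x = 13: rhs = 13, matching y values: none (0 points).
  x = 14: rhs = 5, matching y values: 9, 10 (2 points).
  x = 15: rhs = 5, matching y values: 9, 10 (2 points).
  x = 16: rhs = 0, matching y values: 0 (1 points).
  x = 17: rhs = 15, matching y values: none (0 points).
  x = 18: rhs = 18, matching y values: none (0 points).
Total affine count: 23.
Full point count |E(F_19)| = 23 + 1 = 24.
Hasse bound: |24 − (19+1)| = |4| = 4 ≤ 2√19 ≈ 8.7178 ✓.


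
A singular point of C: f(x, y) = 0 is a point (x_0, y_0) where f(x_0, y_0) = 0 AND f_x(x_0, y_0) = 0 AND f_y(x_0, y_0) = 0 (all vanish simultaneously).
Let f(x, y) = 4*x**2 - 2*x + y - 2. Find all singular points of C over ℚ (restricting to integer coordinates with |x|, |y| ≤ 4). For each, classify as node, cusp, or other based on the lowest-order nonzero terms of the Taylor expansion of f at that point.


No singular points in the scanned grid; C is smooth there.

Compute partial derivatives:
  f_x = 8*x - 2.
  f_y = 1.
f_y = 1 is a nonzero constant, so f_y never vanishes: no point (x, y) can satisfy f = f_x = f_y = 0. In particular no (x, y) ∈ {−4, ..., 4}² is singular; the curve is smooth.


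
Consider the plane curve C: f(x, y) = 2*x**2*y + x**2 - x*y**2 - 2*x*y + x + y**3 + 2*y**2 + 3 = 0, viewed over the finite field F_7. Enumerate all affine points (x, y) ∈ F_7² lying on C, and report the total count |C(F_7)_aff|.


Affine F_7-points: {(1, 1), (2, 1), (2, 5), (3, 5)}; count = 4.

For each of the 49 pairs (x, y) ∈ F_7², evaluate f(x, y) mod 7. Record the zeros.
  x = 0: [0↦3, 1↦6, 2↦5, 3↦6, 4↦1, 5↦3, 6↦4]  zeros at y ∈ ∅
  x = 1: [0↦5, 1↦0, 2↦3, 3↦6, 4↦1, 5↦1, 6↦5]  zeros at y ∈ {1}
  x = 2: [0↦2, 1↦0, 2↦4, 3↦6, 4↦5, 5↦0, 6↦4]  zeros at y ∈ {1, 5}
  x = 3: [0↦1, 1↦6, 2↦1, 3↦6, 4↦6, 5↦0, 6↦1]  zeros at y ∈ {5}
  x = 4: [0↦2, 1↦4, 2↦1, 3↦6, 4↦4, 5↦1, 6↦3]  zeros at y ∈ ∅
  x = 5: [0↦5, 1↦1, 2↦4, 3↦6, 4↦6, 5↦3, 6↦3]  zeros at y ∈ ∅
  x = 6: [0↦3, 1↦4, 2↦3, 3↦6, 4↦5, 5↦6, 6↦1]  zeros at y ∈ ∅
Collecting zeros: affine points = {(1, 1), (2, 1), (2, 5), (3, 5)}.
Total count |C(F_7)_aff| = 4.


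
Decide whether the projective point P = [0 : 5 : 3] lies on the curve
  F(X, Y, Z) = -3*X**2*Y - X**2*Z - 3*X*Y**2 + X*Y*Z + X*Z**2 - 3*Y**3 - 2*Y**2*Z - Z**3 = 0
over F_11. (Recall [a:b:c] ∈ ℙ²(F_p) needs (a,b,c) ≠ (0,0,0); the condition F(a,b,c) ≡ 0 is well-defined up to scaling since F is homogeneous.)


F(0,5,3) ≡ 9 (mod 11); P is NOT on the curve.

Evaluate F(0, 5, 3) term-by-term (mod 11).
  -3*X**2*Y ↦ -3·0·5·1 = 0
  -X**2*Z ↦ -1·0·1·3 = 0
  -3*X*Y**2 ↦ -3·0·25·1 = 0
  X*Y*Z ↦ 1·0·5·3 = 0
  X*Z**2 ↦ 1·0·1·9 = 0
  -3*Y**3 ↦ -3·1·125·1 = -375
  -2*Y**2*Z ↦ -2·1·25·3 = -150
  -Z**3 ↦ -1·1·1·27 = -27
Sum: F(0, 5, 3) = (0) + (0) + (0) + (0) + (0) + (-375) + (-150) + (-27) = -552.
Reducing mod 11: -552 ≡ 9 (mod 11).
Since F(a, b, c) ≡ 9 ≠ 0 (mod 11), P does NOT lie on the curve.


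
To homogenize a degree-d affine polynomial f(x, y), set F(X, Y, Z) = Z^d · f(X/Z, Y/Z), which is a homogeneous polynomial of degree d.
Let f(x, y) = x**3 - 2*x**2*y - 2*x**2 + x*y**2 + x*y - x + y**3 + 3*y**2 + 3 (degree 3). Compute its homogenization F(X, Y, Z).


F(X, Y, Z) = X**3 - 2*X**2*Y - 2*X**2*Z + X*Y**2 + X*Y*Z - X*Z**2 + Y**3 + 3*Y**2*Z + 3*Z**3

deg(f) = 3.
Substitute x = X/Z, y = Y/Z into f, then multiply by Z^3.
  monomial 1·x^3·y^0 ↦ 1·X^3·Y^0·Z^0.
  monomial -2·x^2·y^1 ↦ -2·X^2·Y^1·Z^0.
  monomial -2·x^2·y^0 ↦ -2·X^2·Y^0·Z^1.
  monomial 1·x^1·y^2 ↦ 1·X^1·Y^2·Z^0.
  monomial 1·x^1·y^1 ↦ 1·X^1·Y^1·Z^1.
  monomial -1·x^1·y^0 ↦ -1·X^1·Y^0·Z^2.
  monomial 1·x^0·y^3 ↦ 1·X^0·Y^3·Z^0.
  monomial 3·x^0·y^2 ↦ 3·X^0·Y^2·Z^1.
  monomial 3·x^0·y^0 ↦ 3·X^0·Y^0·Z^3.
Collecting: F(X, Y, Z) = X**3 - 2*X**2*Y - 2*X**2*Z + X*Y**2 + X*Y*Z - X*Z**2 + Y**3 + 3*Y**2*Z + 3*Z**3.


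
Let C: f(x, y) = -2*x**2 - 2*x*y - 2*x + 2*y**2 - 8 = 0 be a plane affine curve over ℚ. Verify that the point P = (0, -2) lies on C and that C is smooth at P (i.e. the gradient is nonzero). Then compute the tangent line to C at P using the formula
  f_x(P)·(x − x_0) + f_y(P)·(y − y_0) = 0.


Tangent line at P: 2*x - 8*y - 16 = 0.

Step 1: f(0, -2) = 0, so P lies on C.
Step 2: partial derivatives
  f_x(x, y) = -4*x - 2*y - 2, f_y(x, y) = -2*x + 4*y.
  f_x(P) = 2, f_y(P) = -8 (gradient nonzero, so P is smooth).
Step 3: tangent line at P: 2·(x − 0) + -8·(y − -2) = 0.
Expanding: 2*x - 8*y - 16 = 0.


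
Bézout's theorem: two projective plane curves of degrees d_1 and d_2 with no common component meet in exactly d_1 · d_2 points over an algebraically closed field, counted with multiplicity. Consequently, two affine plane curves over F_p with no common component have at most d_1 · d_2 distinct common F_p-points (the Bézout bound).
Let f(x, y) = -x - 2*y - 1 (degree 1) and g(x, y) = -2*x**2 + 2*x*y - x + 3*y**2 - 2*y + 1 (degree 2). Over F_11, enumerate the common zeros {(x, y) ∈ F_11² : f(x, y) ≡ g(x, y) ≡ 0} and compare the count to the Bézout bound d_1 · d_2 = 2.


Common zeros: {(0, 5), (10, 0)}; count = 2; Bézout bound = 2.

deg(f) = 1, deg(g) = 2, so Bézout bound = 2.
Scan x ∈ F_11. For each x, list the y ∈ F_11 with f(x, y) ≡ 0 and those with g(x, y) ≡ 0 (mod 11); the common zeros in that column are the intersection.
  x = 0: f ≡ 0 at y ∈ {5}; g ≡ 0 at y ∈ {3, 5}; common: {5}.
  x = 1: f ≡ 0 at y ∈ {10}; g ≡ 0 at y ∈ ∅; common: ∅.
  x = 2: f ≡ 0 at y ∈ {4}; g ≡ 0 at y ∈ ∅; common: ∅.
  x = 3: f ≡ 0 at y ∈ {9}; g ≡ 0 at y ∈ {2, 4}; common: ∅.
  x = 4: f ≡ 0 at y ∈ {3}; g ≡ 0 at y ∈ {2, 7}; common: ∅.
  x = 5: f ≡ 0 at y ∈ {8}; g ≡ 0 at y ∈ ∅; common: ∅.
  x = 6: f ≡ 0 at y ∈ {2}; g ≡ 0 at y ∈ {0, 4}; common: ∅.
  x = 7: f ≡ 0 at y ∈ {7}; g ≡ 0 at y ∈ ∅; common: ∅.
  x = 8: f ≡ 0 at y ∈ {1}; g ≡ 0 at y ∈ {3, 7}; common: ∅.
  x = 9: f ≡ 0 at y ∈ {6}; g ≡ 0 at y ∈ ∅; common: ∅.
  x = 10: f ≡ 0 at y ∈ {0}; g ≡ 0 at y ∈ {0, 5}; common: {0}.
Collecting: common zeros = {(0, 5), (10, 0)}, so the count is 2.
Comparison with the Bézout bound: 2 ≤ 2 = deg(f)·deg(g), as expected for curves with no common component (the bound is attained).


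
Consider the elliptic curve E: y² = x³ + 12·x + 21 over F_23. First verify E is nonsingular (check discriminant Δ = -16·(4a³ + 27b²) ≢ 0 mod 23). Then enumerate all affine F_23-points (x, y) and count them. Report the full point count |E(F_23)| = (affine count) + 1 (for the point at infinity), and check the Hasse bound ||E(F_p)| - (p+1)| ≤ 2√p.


Affine points = {(4, 8), (4, 15), (8, 10), (8, 13), (11, 9), (11, 14), (14, 9), (14, 14), (16, 10), (16, 13), (17, 3), (17, 20), (19, 1), (19, 22), (20, 2), (20, 21), (21, 9), (21, 14), (22, 10), (22, 13)}; affine count = 20; |E(F_23)| = 21.

Discriminant check: Δ ∝ 4a³ + 27b² = 4·12³ + 27·21² = 4·1728 + 27·441 ≡ 5 (mod 23). Nonzero ⇒ E is nonsingular.
For each x ∈ F_23, compute rhs = x³ + 12·x + 21 mod 23, then count y ∈ F_23 with y² ≡ rhs.
  x = 0: rhs = 21, matching y values: none (0 points).
  x = 1: rhs = 11, matching y values: none (0 points).
  x = 2: rhs = 7, matching y values: none (0 points).
  x = 3: rhs = 15, matching y values: none (0 points).
  x = 4: rhs = 18, matching y values: 8, 15 (2 points).
  x = 5: rhs = 22, matching y values: none (0 points).
  x = 6: rhs = 10, matching y values: none (0 points).
  x = 7: rhs = 11, matching y values: none (0 points).
  x = 8: rhs = 8, matching y values: 10, 13 (2 points).
  x = 9: rhs = 7, matching y values: none (0 points).
  x = 10: rhs = 14, matching y values: none (0 points).
  x = 11: rhs = 12, matching y values: 9, 14 (2 points).
  x = 12: rhs = 7, matching y values: none (0 points).
  x = 13: rhs = 5, matching y values: none (0 points).
  x = 14: rhs = 12, matching y values: 9, 14 (2 points).
  x = 15: rhs = 11, matching y values: none (0 points).
  x = 16: rhs = 8, matching y values: 10, 13 (2 points).
  x = 17: rhs = 9, matching y values: 3, 20 (2 points).
  x = 18: rhs = 20, matching y values: none (0 points).
  x = 19: rhs = 1, matching y values: 1, 22 (2 points).
  x = 20: rhs = 4, matching y values: 2, 21 (2 points).
  x = 21: rhs = 12, matching y values: 9, 14 (2 points).
  x = 22: rhs = 8, matching y values: 10, 13 (2 points).
Total affine count: 20.
Full point count |E(F_23)| = 20 + 1 = 21.
Hasse bound: |21 − (23+1)| = |-3| = 3 ≤ 2√23 ≈ 9.5917 ✓.


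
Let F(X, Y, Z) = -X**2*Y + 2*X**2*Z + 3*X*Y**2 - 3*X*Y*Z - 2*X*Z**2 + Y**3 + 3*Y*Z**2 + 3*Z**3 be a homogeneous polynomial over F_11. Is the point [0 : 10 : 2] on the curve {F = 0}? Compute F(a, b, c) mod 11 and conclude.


F(0,10,2) ≡ 0 (mod 11); P is on the curve.

Evaluate F(0, 10, 2) term-by-term (mod 11).
  -X**2*Y ↦ -1·0·10·1 = 0
  2*X**2*Z ↦ 2·0·1·2 = 0
  3*X*Y**2 ↦ 3·0·100·1 = 0
  -3*X*Y*Z ↦ -3·0·10·2 = 0
  -2*X*Z**2 ↦ -2·0·1·4 = 0
  Y**3 ↦ 1·1·1000·1 = 1000
  3*Y*Z**2 ↦ 3·1·10·4 = 120
  3*Z**3 ↦ 3·1·1·8 = 24
Sum: F(0, 10, 2) = (0) + (0) + (0) + (0) + (0) + (1000) + (120) + (24) = 1144.
Reducing mod 11: 1144 ≡ 0 (mod 11).
Since F(a, b, c) ≡ 0 (mod 11), P lies on the curve.


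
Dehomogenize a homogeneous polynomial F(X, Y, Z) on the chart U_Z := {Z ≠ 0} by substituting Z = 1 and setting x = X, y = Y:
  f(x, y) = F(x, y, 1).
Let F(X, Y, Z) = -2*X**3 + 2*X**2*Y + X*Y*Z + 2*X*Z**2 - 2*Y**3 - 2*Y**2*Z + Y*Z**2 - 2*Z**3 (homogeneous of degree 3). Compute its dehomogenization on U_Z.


f(x, y) = -2*x**3 + 2*x**2*y + x*y + 2*x - 2*y**3 - 2*y**2 + y - 2

On U_Z we set Z = 1. Each monomial c·X^i·Y^j·Z^k in F becomes c·x^i·y^j·1^k = c·x^i·y^j.
Substituting Z = 1: F(X, Y, 1) = -2*x**3 + 2*x**2*y + x*y + 2*x - 2*y**3 - 2*y**2 + y - 2.
Note: deg(f) ≤ deg(F) = 3; strict inequality happens when F is divisible by Z (lost terms).


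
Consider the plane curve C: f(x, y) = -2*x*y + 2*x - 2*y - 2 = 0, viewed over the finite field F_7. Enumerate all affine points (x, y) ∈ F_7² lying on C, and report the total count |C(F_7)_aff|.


Affine F_7-points: {(0, 6), (1, 0), (2, 5), (3, 4), (4, 2), (5, 3)}; count = 6.

For each of the 49 pairs (x, y) ∈ F_7², evaluate f(x, y) mod 7. Record the zeros.
  x = 0: [0↦5, 1↦3, 2↦1, 3↦6, 4↦4, 5↦2, 6↦0]  zeros at y ∈ {6}
  x = 1: [0↦0, 1↦3, 2↦6, 3↦2, 4↦5, 5↦1, 6↦4]  zeros at y ∈ {0}
  x = 2: [0↦2, 1↦3, 2↦4, 3↦5, 4↦6, 5↦0, 6↦1]  zeros at y ∈ {5}
  x = 3: [0↦4, 1↦3, 2↦2, 3↦1, 4↦0, 5↦6, 6↦5]  zeros at y ∈ {4}
  x = 4: [0↦6, 1↦3, 2↦0, 3↦4, 4↦1, 5↦5, 6↦2]  zeros at y ∈ {2}
  x = 5: [0↦1, 1↦3, 2↦5, 3↦0, 4↦2, 5↦4, 6↦6]  zeros at y ∈ {3}
  x = 6: [0↦3, 1↦3, 2↦3, 3↦3, 4↦3, 5↦3, 6↦3]  zeros at y ∈ ∅
Collecting zeros: affine points = {(0, 6), (1, 0), (2, 5), (3, 4), (4, 2), (5, 3)}.
Total count |C(F_7)_aff| = 6.


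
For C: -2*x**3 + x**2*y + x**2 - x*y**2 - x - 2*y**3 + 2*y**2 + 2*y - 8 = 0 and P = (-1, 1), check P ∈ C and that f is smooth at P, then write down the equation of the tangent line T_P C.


Tangent line at P: -12*x + 3*y - 15 = 0.

Step 1: f(-1, 1) = 0, so P lies on C.
Step 2: partial derivatives
  f_x(x, y) = -6*x**2 + 2*x*y + 2*x - y**2 - 1, f_y(x, y) = x**2 - 2*x*y - 6*y**2 + 4*y + 2.
  f_x(P) = -12, f_y(P) = 3 (gradient nonzero, so P is smooth).
Step 3: tangent line at P: -12·(x − -1) + 3·(y − 1) = 0.
Expanding: -12*x + 3*y - 15 = 0.


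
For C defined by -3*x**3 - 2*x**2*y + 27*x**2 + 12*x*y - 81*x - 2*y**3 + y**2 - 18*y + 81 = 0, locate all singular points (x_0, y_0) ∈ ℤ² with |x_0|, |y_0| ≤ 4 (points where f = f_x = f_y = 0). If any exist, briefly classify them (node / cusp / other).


Singular points: {(3, 0)}; classification: cusp.

Compute partial derivatives:
  f_x = -9*x**2 - 4*x*y + 54*x + 12*y - 81.
  f_y = -2*x**2 + 12*x - 6*y**2 + 2*y - 18.
Scan x_0 ∈ {−4, ..., 4}. For each x_0, f_y(x_0, y) is a polynomial in y; find its integer roots y ∈ {−4, ..., 4}, then test f_x and f at those candidates.
  x = -4: f_y(-4, y) = -6*y**2 + 2*y - 98; no integer root y with |y| ≤ 4.
  x = -3: f_y(-3, y) = -6*y**2 + 2*y - 72; no integer root y with |y| ≤ 4.
  x = -2: f_y(-2, y) = -6*y**2 + 2*y - 50; no integer root y with |y| ≤ 4.
  x = -1: f_y(-1, y) = -6*y**2 + 2*y - 32; no integer root y with |y| ≤ 4.
  x = 0: f_y(0, y) = -6*y**2 + 2*y - 18; no integer root y with |y| ≤ 4.
  x = 1: f_y(1, y) = -6*y**2 + 2*y - 8; no integer root y with |y| ≤ 4.
  x = 2: f_y(2, y) = -6*y**2 + 2*y - 2; no integer root y with |y| ≤ 4.
  x = 3: f_y(3, y) = -6*y**2 + 2*y; vanishes at y ∈ {0}. (3, 0): f_x = 0, f = 0 — SINGULAR.
  x = 4: f_y(4, y) = -6*y**2 + 2*y - 2; no integer root y with |y| ≤ 4.
Only singular point on the grid: (3, 0).
Classify: substitute x = 3 + u, y = 0 + v and expand: f = -3*u**3 - 2*u**2*v - 2*v**3 + v**2.
No constant or linear terms (consistent with a singular point). Quadratic part: v**2. Cubic part: -3*u**3 - 2*u**2*v - 2*v**3.
The quadratic part v**2 is a perfect square, so there is a single (double) tangent line v = 0, i.e. y = 0. Restricting the cubic part to that line (v = 0) leaves -3*u**3 ≠ 0, so f is not divisible by v and the branch is v² ≈ 3*u**3 to lowest order — this is a cusp.
Classification: cusp.


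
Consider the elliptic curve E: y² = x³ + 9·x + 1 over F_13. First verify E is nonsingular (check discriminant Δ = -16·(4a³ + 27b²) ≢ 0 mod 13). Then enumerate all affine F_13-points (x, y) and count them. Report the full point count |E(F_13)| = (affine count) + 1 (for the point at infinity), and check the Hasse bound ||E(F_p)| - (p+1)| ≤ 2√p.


Affine points = {(0, 1), (0, 12), (2, 1), (2, 12), (3, 4), (3, 9), (4, 6), (4, 7), (7, 2), (7, 11), (8, 0), (10, 5), (10, 8), (11, 1), (11, 12), (12, 2), (12, 11)}; affine count = 17; |E(F_13)| = 18.

Discriminant check: Δ ∝ 4a³ + 27b² = 4·9³ + 27·1² = 4·729 + 27·1 ≡ 5 (mod 13). Nonzero ⇒ E is nonsingular.
For each x ∈ F_13, compute rhs = x³ + 9·x + 1 mod 13, then count y ∈ F_13 with y² ≡ rhs.
  x = 0: rhs = 1, matching y values: 1, 12 (2 points).
  x = 1: rhs = 11, matching y values: none (0 points).
  x = 2: rhs = 1, matching y values: 1, 12 (2 points).
  x = 3: rhs = 3, matching y values: 4, 9 (2 points).
  x = 4: rhs = 10, matching y values: 6, 7 (2 points).
  x = 5: rhs = 2, matching y values: none (0 points).
  x = 6: rhs = 11, matching y values: none (0 points).
  x = 7: rhs = 4, matching y values: 2, 11 (2 points).
  x = 8: rhs = 0, matching y values: 0 (1 points).
  x = 9: rhs = 5, matching y values: none (0 points).
  x = 10: rhs = 12, matching y values: 5, 8 (2 points).
  x = 11: rhs = 1, matching y values: 1, 12 (2 points).
  x = 12: rhs = 4, matching y values: 2, 11 (2 points).
Total affine count: 17.
Full point count |E(F_13)| = 17 + 1 = 18.
Hasse bound: |18 − (13+1)| = |4| = 4 ≤ 2√13 ≈ 7.2111 ✓.


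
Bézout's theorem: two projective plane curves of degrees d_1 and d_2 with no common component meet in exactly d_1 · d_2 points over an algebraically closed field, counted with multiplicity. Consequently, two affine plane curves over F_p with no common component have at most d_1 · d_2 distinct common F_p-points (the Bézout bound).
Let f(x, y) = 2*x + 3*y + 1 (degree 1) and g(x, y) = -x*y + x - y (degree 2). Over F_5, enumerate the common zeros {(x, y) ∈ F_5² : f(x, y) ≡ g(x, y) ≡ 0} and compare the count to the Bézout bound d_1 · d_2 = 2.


Common zeros: ∅; count = 0; Bézout bound = 2.

deg(f) = 1, deg(g) = 2, so Bézout bound = 2.
Scan x ∈ F_5. For each x, list the y ∈ F_5 with f(x, y) ≡ 0 and those with g(x, y) ≡ 0 (mod 5); the common zeros in that column are the intersection.
  x = 0: f ≡ 0 at y ∈ {3}; g ≡ 0 at y ∈ {0}; common: ∅.
  x = 1: f ≡ 0 at y ∈ {4}; g ≡ 0 at y ∈ {3}; common: ∅.
  x = 2: f ≡ 0 at y ∈ {0}; g ≡ 0 at y ∈ {4}; common: ∅.
  x = 3: f ≡ 0 at y ∈ {1}; g ≡ 0 at y ∈ {2}; common: ∅.
  x = 4: f ≡ 0 at y ∈ {2}; g ≡ 0 at y ∈ ∅; common: ∅.
Collecting: common zeros = ∅, so the count is 0.
Comparison with the Bézout bound: 0 ≤ 2 = deg(f)·deg(g), as expected for curves with no common component (the affine F_5-count falls short of the bound because intersections may lie at infinity, over extension fields, or carry multiplicity).


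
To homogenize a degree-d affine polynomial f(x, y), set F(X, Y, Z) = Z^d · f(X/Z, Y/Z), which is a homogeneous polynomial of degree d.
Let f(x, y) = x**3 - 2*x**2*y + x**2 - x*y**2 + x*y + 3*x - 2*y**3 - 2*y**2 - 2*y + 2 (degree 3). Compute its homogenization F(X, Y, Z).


F(X, Y, Z) = X**3 - 2*X**2*Y + X**2*Z - X*Y**2 + X*Y*Z + 3*X*Z**2 - 2*Y**3 - 2*Y**2*Z - 2*Y*Z**2 + 2*Z**3

deg(f) = 3.
Substitute x = X/Z, y = Y/Z into f, then multiply by Z^3.
  monomial 1·x^3·y^0 ↦ 1·X^3·Y^0·Z^0.
  monomial -2·x^2·y^1 ↦ -2·X^2·Y^1·Z^0.
  monomial 1·x^2·y^0 ↦ 1·X^2·Y^0·Z^1.
  monomial -1·x^1·y^2 ↦ -1·X^1·Y^2·Z^0.
  monomial 1·x^1·y^1 ↦ 1·X^1·Y^1·Z^1.
  monomial 3·x^1·y^0 ↦ 3·X^1·Y^0·Z^2.
  monomial -2·x^0·y^3 ↦ -2·X^0·Y^3·Z^0.
  monomial -2·x^0·y^2 ↦ -2·X^0·Y^2·Z^1.
  monomial -2·x^0·y^1 ↦ -2·X^0·Y^1·Z^2.
  monomial 2·x^0·y^0 ↦ 2·X^0·Y^0·Z^3.
Collecting: F(X, Y, Z) = X**3 - 2*X**2*Y + X**2*Z - X*Y**2 + X*Y*Z + 3*X*Z**2 - 2*Y**3 - 2*Y**2*Z - 2*Y*Z**2 + 2*Z**3.


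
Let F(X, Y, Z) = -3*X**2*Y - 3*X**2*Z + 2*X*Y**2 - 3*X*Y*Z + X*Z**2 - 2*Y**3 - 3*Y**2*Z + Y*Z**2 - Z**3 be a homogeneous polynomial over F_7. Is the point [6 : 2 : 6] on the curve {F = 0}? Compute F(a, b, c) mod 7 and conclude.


F(6,2,6) ≡ 2 (mod 7); P is NOT on the curve.

Evaluate F(6, 2, 6) term-by-term (mod 7).
  -3*X**2*Y ↦ -3·36·2·1 = -216
  -3*X**2*Z ↦ -3·36·1·6 = -648
  2*X*Y**2 ↦ 2·6·4·1 = 48
  -3*X*Y*Z ↦ -3·6·2·6 = -216
  X*Z**2 ↦ 1·6·1·36 = 216
  -2*Y**3 ↦ -2·1·8·1 = -16
  -3*Y**2*Z ↦ -3·1·4·6 = -72
  Y*Z**2 ↦ 1·1·2·36 = 72
  -Z**3 ↦ -1·1·1·216 = -216
Sum: F(6, 2, 6) = (-216) + (-648) + (48) + (-216) + (216) + (-16) + (-72) + (72) + (-216) = -1048.
Reducing mod 7: -1048 ≡ 2 (mod 7).
Since F(a, b, c) ≡ 2 ≠ 0 (mod 7), P does NOT lie on the curve.


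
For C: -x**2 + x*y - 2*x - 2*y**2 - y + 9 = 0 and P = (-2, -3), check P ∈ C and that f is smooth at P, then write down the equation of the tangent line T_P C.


Tangent line at P: -x + 9*y + 25 = 0.

Step 1: f(-2, -3) = 0, so P lies on C.
Step 2: partial derivatives
  f_x(x, y) = -2*x + y - 2, f_y(x, y) = x - 4*y - 1.
  f_x(P) = -1, f_y(P) = 9 (gradient nonzero, so P is smooth).
Step 3: tangent line at P: -1·(x − -2) + 9·(y − -3) = 0.
Expanding: -x + 9*y + 25 = 0.


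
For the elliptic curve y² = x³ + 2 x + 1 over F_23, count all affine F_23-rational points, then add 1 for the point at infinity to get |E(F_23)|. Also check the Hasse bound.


Affine points = {(0, 1), (0, 22), (1, 2), (1, 21), (2, 6), (2, 17), (4, 2), (4, 21), (7, 6), (7, 17), (8, 0), (9, 9), (9, 14), (10, 3), (10, 20), (13, 4), (13, 19), (14, 6), (14, 17), (15, 5), (15, 18), (16, 9), (16, 14), (17, 7), (17, 16), (18, 2), (18, 21), (21, 9), (21, 14)}; affine count = 29; |E(F_23)| = 30.

Discriminant check: Δ ∝ 4a³ + 27b² = 4·2³ + 27·1² = 4·8 + 27·1 ≡ 13 (mod 23). Nonzero ⇒ E is nonsingular.
For each x ∈ F_23, compute rhs = x³ + 2·x + 1 mod 23, then count y ∈ F_23 with y² ≡ rhs.
  x = 0: rhs = 1, matching y values: 1, 22 (2 points).
  x = 1: rhs = 4, matching y values: 2, 21 (2 points).
  x = 2: rhs = 13, matching y values: 6, 17 (2 points).
  x = 3: rhs = 11, matching y values: none (0 points).
  x = 4: rhs = 4, matching y values: 2, 21 (2 points).
  x = 5: rhs = 21, matching y values: none (0 points).
  x = 6: rhs = 22, matching y values: none (0 points).
  x = 7: rhs = 13, matching y values: 6, 17 (2 points).
  x = 8: rhs = 0, matching y values: 0 (1 points).
  x = 9: rhs = 12, matching y values: 9, 14 (2 points).
  x = 10: rhs = 9, matching y values: 3, 20 (2 points).
  x = 11: rhs = 20, matching y values: none (0 points).
  x = 12: rhs = 5, matching y values: none (0 points).
  x = 13: rhs = 16, matching y values: 4, 19 (2 points).
  x = 14: rhs = 13, matching y values: 6, 17 (2 points).
  x = 15: rhs = 2, matching y values: 5, 18 (2 points).
  x = 16: rhs = 12, matching y values: 9, 14 (2 points).
  x = 17: rhs = 3, matching y values: 7, 16 (2 points).
  x = 18: rhs = 4, matching y values: 2, 21 (2 points).
  x = 19: rhs = 21, matching y values: none (0 points).
  x = 20: rhs = 14, matching y values: none (0 points).
  x = 21: rhs = 12, matching y values: 9, 14 (2 points).
  x = 22: rhs = 21, matching y values: none (0 points).
Total affine count: 29.
Full point count |E(F_23)| = 29 + 1 = 30.
Hasse bound: |30 − (23+1)| = |6| = 6 ≤ 2√23 ≈ 9.5917 ✓.


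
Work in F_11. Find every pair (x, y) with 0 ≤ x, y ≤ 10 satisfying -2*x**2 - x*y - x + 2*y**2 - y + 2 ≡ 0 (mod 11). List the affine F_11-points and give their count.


Affine F_11-points: {(1, 3), (1, 9), (3, 5), (3, 8), (4, 4), (5, 5), (5, 9), (8, 3), (8, 7), (9, 8), (10, 4), (10, 7)}; count = 12.

For each of the 121 pairs (x, y) ∈ F_11², evaluate f(x, y) mod 11. Record the zeros.
  x = 0: [0↦2, 1↦3, 2↦8, 3↦6, 4↦8, 5↦3, 6↦2, 7↦5, 8↦1, 9↦1, 10↦5]  zeros at y ∈ ∅
  x = 1: [0↦10, 1↦10, 2↦3, 3↦0, 4↦1, 5↦6, 6↦4, 7↦6, 8↦1, 9↦0, 10↦3]  zeros at y ∈ {3, 9}
  x = 2: [0↦3, 1↦2, 2↦5, 3↦1, 4↦1, 5↦5, 6↦2, 7↦3, 8↦8, 9↦6, 10↦8]  zeros at y ∈ ∅
  x = 3: [0↦3, 1↦1, 2↦3, 3↦9, 4↦8, 5↦0, 6↦7, 7↦7, 8↦0, 9↦8, 10↦9]  zeros at y ∈ {5, 8}
  x = 4: [0↦10, 1↦7, 2↦8, 3↦2, 4↦0, 5↦2, 6↦8, 7↦7, 8↦10, 9↦6, 10↦6]  zeros at y ∈ {4}
  x = 5: [0↦2, 1↦9, 2↦9, 3↦2, 4↦10, 5↦0, 6↦5, 7↦3, 8↦5, 9↦0, 10↦10]  zeros at y ∈ {5, 9}
  x = 6: [0↦1, 1↦7, 2↦6, 3↦9, 4↦5, 5↦5, 6↦9, 7↦6, 8↦7, 9↦1, 10↦10]  zeros at y ∈ ∅
  x = 7: [0↦7, 1↦1, 2↦10, 3↦1, 4↦7, 5↦6, 6↦9, 7↦5, 8↦5, 9↦9, 10↦6]  zeros at y ∈ ∅
  x = 8: [0↦9, 1↦2, 2↦10, 3↦0, 4↦5, 5↦3, 6↦5, 7↦0, 8↦10, 9↦2, 10↦9]  zeros at y ∈ {3, 7}
  x = 9: [0↦7, 1↦10, 2↦6, 3↦6, 4↦10, 5↦7, 6↦8, 7↦2, 8↦0, 9↦2, 10↦8]  zeros at y ∈ {8}
  x = 10: [0↦1, 1↦3, 2↦9, 3↦8, 4↦0, 5↦7, 6↦7, 7↦0, 8↦8, 9↦9, 10↦3]  zeros at y ∈ {4, 7}
Collecting zeros: affine points = {(1, 3), (1, 9), (3, 5), (3, 8), (4, 4), (5, 5), (5, 9), (8, 3), (8, 7), (9, 8), (10, 4), (10, 7)}.
Total count |C(F_11)_aff| = 12.


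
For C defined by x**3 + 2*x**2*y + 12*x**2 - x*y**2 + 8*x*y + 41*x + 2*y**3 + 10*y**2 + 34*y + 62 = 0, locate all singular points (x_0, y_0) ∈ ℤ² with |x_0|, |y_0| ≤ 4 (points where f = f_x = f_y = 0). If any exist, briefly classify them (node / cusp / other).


Singular points: {(-3, -2)}; classification: node.

Compute partial derivatives:
  f_x = 3*x**2 + 4*x*y + 24*x - y**2 + 8*y + 41.
  f_y = 2*x**2 - 2*x*y + 8*x + 6*y**2 + 20*y + 34.
Scan x_0 ∈ {−4, ..., 4}. For each x_0, f_y(x_0, y) is a polynomial in y; find its integer roots y ∈ {−4, ..., 4}, then test f_x and f at those candidates.
  x = -4: f_y(-4, y) = 6*y**2 + 28*y + 34; no integer root y with |y| ≤ 4.
  x = -3: f_y(-3, y) = 6*y**2 + 26*y + 28; vanishes at y ∈ {-2}. (-3, -2): f_x = 0, f = 0 — SINGULAR.
  x = -2: f_y(-2, y) = 6*y**2 + 24*y + 26; no integer root y with |y| ≤ 4.
  x = -1: f_y(-1, y) = 6*y**2 + 22*y + 28; no integer root y with |y| ≤ 4.
  x = 0: f_y(0, y) = 6*y**2 + 20*y + 34; no integer root y with |y| ≤ 4.
  x = 1: f_y(1, y) = 6*y**2 + 18*y + 44; no integer root y with |y| ≤ 4.
  x = 2: f_y(2, y) = 6*y**2 + 16*y + 58; no integer root y with |y| ≤ 4.
  x = 3: f_y(3, y) = 6*y**2 + 14*y + 76; no integer root y with |y| ≤ 4.
  x = 4: f_y(4, y) = 6*y**2 + 12*y + 98; no integer root y with |y| ≤ 4.
Only singular point on the grid: (-3, -2).
Classify: substitute x = -3 + u, y = -2 + v and expand: f = u**3 + 2*u**2*v - u**2 - u*v**2 + 2*v**3 + v**2.
No constant or linear terms (consistent with a singular point). Quadratic part: -u**2 + v**2. Cubic part: u**3 + 2*u**2*v - u*v**2 + 2*v**3.
The quadratic part v**2 - u**2 = (v − u)(v + u) splits into two distinct linear factors, so there are two distinct tangent lines y − -2 = ±(x − -3) — this is a node (ordinary double point).
Classification: node.


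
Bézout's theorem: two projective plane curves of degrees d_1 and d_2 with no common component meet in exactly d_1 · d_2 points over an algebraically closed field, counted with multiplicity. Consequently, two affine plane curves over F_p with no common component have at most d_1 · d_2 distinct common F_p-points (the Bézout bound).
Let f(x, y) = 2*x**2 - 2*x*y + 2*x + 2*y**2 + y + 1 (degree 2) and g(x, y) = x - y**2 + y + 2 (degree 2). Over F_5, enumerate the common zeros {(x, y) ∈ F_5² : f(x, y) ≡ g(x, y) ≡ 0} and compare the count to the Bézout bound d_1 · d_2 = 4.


Common zeros: {(3, 0)}; count = 1; Bézout bound = 4.

deg(f) = 2, deg(g) = 2, so Bézout bound = 4.
Scan x ∈ F_5. For each x, list the y ∈ F_5 with f(x, y) ≡ 0 and those with g(x, y) ≡ 0 (mod 5); the common zeros in that column are the intersection.
  x = 0: f ≡ 0 at y ∈ ∅; g ≡ 0 at y ∈ {2, 4}; common: ∅.
  x = 1: f ≡ 0 at y ∈ {0, 3}; g ≡ 0 at y ∈ ∅; common: ∅.
  x = 2: f ≡ 0 at y ∈ {2}; g ≡ 0 at y ∈ ∅; common: ∅.
  x = 3: f ≡ 0 at y ∈ {0}; g ≡ 0 at y ∈ {0, 1}; common: {0}.
  x = 4: f ≡ 0 at y ∈ {2, 4}; g ≡ 0 at y ∈ {3}; common: ∅.
Collecting: common zeros = {(3, 0)}, so the count is 1.
Comparison with the Bézout bound: 1 ≤ 4 = deg(f)·deg(g), as expected for curves with no common component (the affine F_5-count falls short of the bound because intersections may lie at infinity, over extension fields, or carry multiplicity).
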